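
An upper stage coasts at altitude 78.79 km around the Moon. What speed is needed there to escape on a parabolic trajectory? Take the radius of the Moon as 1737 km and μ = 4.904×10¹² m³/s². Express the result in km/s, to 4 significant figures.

r = 1737 + 78.79 = 1815.8 km = 1.8158×10⁶ m.
Escape speed v_esc = √(2μ/r) = √(2 × 4.904×10¹² / 1.816×10⁶) = √(5.402×10⁶) = 2324 m/s.
= 2.324 km/s.

v_esc ≈ 2.324 km/s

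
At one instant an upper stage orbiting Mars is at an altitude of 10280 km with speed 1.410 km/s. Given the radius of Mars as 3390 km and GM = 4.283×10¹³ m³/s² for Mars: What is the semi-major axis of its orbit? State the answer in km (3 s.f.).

r = 3390 + 10280 = 13670 km = 1.367×10⁷ m.
Specific orbital energy ε = v²/2 − μ/r = (1410)²/2 − 4.283×10¹³/1.367×10⁷ = -2.139×10⁶ J/kg.
Since ε = −μ/(2a), a = −μ/(2ε) = 1.001×10⁷ m = 10011 km.

a ≈ 10000 km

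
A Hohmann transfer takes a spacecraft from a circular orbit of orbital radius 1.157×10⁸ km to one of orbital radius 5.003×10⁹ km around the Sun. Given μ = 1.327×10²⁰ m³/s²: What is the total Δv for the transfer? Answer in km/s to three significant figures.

r₁ = 1.157×10⁸ km = 1.157×10¹¹ m.
r₂ = 5.003×10⁹ km = 5.003×10¹² m.
Transfer ellipse a_t = (r₁ + r₂)/2 = 2.559×10¹² m.
At r₁: circular v_c1 = √(μ/r₁) = 33870 m/s; transfer-perihelion v_p = √[μ(2/r₁ − 1/a_t)] = 47350 m/s.
Δv₁ = v_p − v_c1 = 13480 m/s.
At r₂: circular v_c2 = √(μ/r₂) = 5150 m/s; transfer-aphelion v_a = √[μ(2/r₂ − 1/a_t)] = 1095 m/s.
Δv₂ = v_c2 − v_a = 4055 m/s.
Total Δv = Δv₁ + Δv₂ = 17540 m/s = 17.54 km/s.

Δv_total ≈ 17.5 km/s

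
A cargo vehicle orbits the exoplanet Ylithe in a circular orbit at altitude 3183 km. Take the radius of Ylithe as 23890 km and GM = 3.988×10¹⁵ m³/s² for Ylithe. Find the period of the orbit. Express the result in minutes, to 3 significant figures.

r = 23890 + 3183 = 27073 km = 2.7073×10⁷ m.
Kepler's third law: T = 2π√(r³/μ) = 2π√((2.707×10⁷)³ / 3.988×10¹⁵).
r³/μ = 4.976×10⁶ s², so T = 2π × 2.231×10³ = 1.402×10⁴ s.
Converting: 1.402×10⁴ s ÷ 60.00 = 233.6 minutes.

T ≈ 234 minutes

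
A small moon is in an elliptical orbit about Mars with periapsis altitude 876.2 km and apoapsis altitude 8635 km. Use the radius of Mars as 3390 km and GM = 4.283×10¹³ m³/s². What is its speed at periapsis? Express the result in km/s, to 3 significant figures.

v ≈ 3.85 km/s

r_p = 3390 + 876.2 = 4266.2 km = 4.2662×10⁶ m.
r_a = 3390 + 8635 = 12025 km = 1.2025×10⁷ m.
Semi-major axis a = (r_p + r_a)/2 = 8145.6 km = 8.146×10⁶ m.
Vis-viva: v² = μ(2/r − 1/a) = 4.283×10¹³ × (4.688×10⁻⁷ − 1.228×10⁻⁷) = 1.482×10⁷ m²/s².
v = 3850 m/s = 3.850 km/s.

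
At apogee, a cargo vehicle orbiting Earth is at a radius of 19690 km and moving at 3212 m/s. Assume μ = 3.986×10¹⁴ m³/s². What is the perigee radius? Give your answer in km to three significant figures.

r_a = 1.969×10⁷ m.
Specific energy ε = v²/2 − μ/r = -1.509×10⁷ J/kg, so a = −μ/(2ε) = 1.321×10⁷ m.
The apsides satisfy r_p + r_a = 2a, so the perigee radius is 2a − r_a = 6.733×10⁶ m = 6733.1 km.

perigee radius ≈ 6730 km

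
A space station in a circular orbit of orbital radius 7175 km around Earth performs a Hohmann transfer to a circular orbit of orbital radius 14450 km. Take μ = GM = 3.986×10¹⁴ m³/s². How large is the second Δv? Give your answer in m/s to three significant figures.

r₁ = 7175 km = 7.175×10⁶ m.
r₂ = 14450 km = 1.445×10⁷ m.
Transfer ellipse a_t = (r₁ + r₂)/2 = 1.081×10⁷ m.
At r₁: circular v_c1 = √(μ/r₁) = 7453 m/s; transfer-perigee v_p = √[μ(2/r₁ − 1/a_t)] = 8616 m/s.
At r₂: circular v_c2 = √(μ/r₂) = 5252 m/s; transfer-apogee v_a = √[μ(2/r₂ − 1/a_t)] = 4278 m/s.
Δv₂ = v_c2 − v_a = 973.7 m/s.

Δv ≈ 974 m/s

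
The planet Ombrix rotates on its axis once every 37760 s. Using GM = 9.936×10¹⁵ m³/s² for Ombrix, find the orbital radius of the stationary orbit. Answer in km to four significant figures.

r_sync ≈ 71060 km

A synchronous orbit has period T, so by Kepler's third law a = (μT²/4π²)^(1/3).
μT²/4π² = 9.936×10¹⁵ × (3.776×10⁴)² / 39.48 = 3.589×10²³ m³.
a = 7.106×10⁷ m = 71062 km.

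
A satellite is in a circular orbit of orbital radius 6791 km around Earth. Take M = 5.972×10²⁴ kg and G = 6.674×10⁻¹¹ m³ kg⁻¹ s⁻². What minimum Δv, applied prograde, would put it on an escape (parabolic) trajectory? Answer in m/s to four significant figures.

Δv ≈ 3173 m/s

μ = GM = 6.674×10⁻¹¹ × 5.972×10²⁴ = 3.986×10¹⁴ m³/s².
r = 6791 km = 6.791×10⁶ m.
Circular speed v_c = √(μ/r) = 7661 m/s.
Escape speed v_esc = √(2μ/r) = √2 × v_c = 10830 m/s.
Δv = v_esc − v_c = 3173 m/s.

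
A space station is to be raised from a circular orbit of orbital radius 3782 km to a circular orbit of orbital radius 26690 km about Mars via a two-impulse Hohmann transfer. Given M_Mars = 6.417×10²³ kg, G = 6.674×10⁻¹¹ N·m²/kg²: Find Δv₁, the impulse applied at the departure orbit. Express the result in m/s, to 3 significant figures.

Δv ≈ 1090 m/s

μ = GM = 6.674×10⁻¹¹ × 6.417×10²³ = 4.283×10¹³ m³/s².
r₁ = 3782 km = 3.782×10⁶ m.
r₂ = 26690 km = 2.669×10⁷ m.
Transfer ellipse a_t = (r₁ + r₂)/2 = 1.524×10⁷ m.
At r₁: circular v_c1 = √(μ/r₁) = 3365 m/s; transfer-periapsis v_p = √[μ(2/r₁ − 1/a_t)] = 4454 m/s.
Δv₁ = v_p − v_c1 = 1089 m/s.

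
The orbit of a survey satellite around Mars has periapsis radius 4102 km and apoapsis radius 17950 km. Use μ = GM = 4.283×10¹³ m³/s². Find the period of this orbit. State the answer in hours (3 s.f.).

Semi-major axis a = (r_p + r_a)/2 = (4102.0 + 17950)/2 = 11026 km = 1.103×10⁷ m.
By Kepler's third law T = 2π√(a³/μ) = 2π × 5.594×10³ = 3.515×10⁴ s.
= 9.764 hours.

T ≈ 9.76 hours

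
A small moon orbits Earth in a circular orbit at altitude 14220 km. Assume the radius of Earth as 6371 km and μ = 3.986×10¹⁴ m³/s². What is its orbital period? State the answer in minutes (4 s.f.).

T ≈ 490.1 minutes

r = 6371 + 14220 = 20591 km = 2.0591×10⁷ m.
Kepler's third law: T = 2π√(r³/μ) = 2π√((2.059×10⁷)³ / 3.986×10¹⁴).
r³/μ = 2.190×10⁷ s², so T = 2π × 4.680×10³ = 2.941×10⁴ s.
Converting: 2.941×10⁴ s ÷ 60.00 = 490.1 minutes.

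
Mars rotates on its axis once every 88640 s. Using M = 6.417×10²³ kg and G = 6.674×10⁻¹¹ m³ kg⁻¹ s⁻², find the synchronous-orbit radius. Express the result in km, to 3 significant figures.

μ = GM = 6.674×10⁻¹¹ × 6.417×10²³ = 4.283×10¹³ m³/s².
A synchronous orbit has period T, so by Kepler's third law a = (μT²/4π²)^(1/3).
μT²/4π² = 4.283×10¹³ × (8.864×10⁴)² / 39.48 = 8.524×10²¹ m³.
a = 2.043×10⁷ m = 20427 km.

r_sync ≈ 20400 km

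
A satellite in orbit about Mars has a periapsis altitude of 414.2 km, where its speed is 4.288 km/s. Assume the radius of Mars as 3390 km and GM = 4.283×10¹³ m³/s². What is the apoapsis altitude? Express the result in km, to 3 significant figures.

apoapsis altitude ≈ 13500 km

r_p = 3390 + 414.2 = 3804.2 km = 3.804×10⁶ m.
Specific energy ε = v²/2 − μ/r = -2.065×10⁶ J/kg, so a = −μ/(2ε) = 1.037×10⁷ m.
The apsides satisfy r_p + r_a = 2a, so the apoapsis radius is 2a − r_p = 1.694×10⁷ m = 16935 km.
Apoapsis altitude = 16935 − 3390 = 13545 km.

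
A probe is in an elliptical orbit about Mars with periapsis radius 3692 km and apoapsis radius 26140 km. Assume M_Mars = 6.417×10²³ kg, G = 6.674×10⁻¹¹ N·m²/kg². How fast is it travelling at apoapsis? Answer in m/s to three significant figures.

v ≈ 637 m/s

μ = GM = 6.674×10⁻¹¹ × 6.417×10²³ = 4.283×10¹³ m³/s².
Semi-major axis a = (r_p + r_a)/2 = 14916 km = 1.492×10⁷ m.
Vis-viva: v² = μ(2/r − 1/a) = 4.283×10¹³ × (7.651×10⁻⁸ − 6.704×10⁻⁸) = 4.055×10⁵ m²/s².
v = 636.8 m/s.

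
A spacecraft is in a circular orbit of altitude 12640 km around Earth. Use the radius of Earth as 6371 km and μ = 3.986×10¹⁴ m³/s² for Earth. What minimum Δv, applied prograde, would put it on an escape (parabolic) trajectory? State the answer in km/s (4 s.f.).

Δv ≈ 1.897 km/s

r = 6371 + 12640 = 19011 km = 1.9011×10⁷ m.
Circular speed v_c = √(μ/r) = 4579 m/s.
Escape speed v_esc = √(2μ/r) = √2 × v_c = 6476 m/s.
Δv = v_esc − v_c = 1897 m/s = 1.897 km/s.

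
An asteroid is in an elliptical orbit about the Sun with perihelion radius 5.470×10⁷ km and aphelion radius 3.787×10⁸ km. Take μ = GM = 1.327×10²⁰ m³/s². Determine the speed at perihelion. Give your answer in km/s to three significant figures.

Semi-major axis a = (r_p + r_a)/2 = 2.1670×10⁸ km = 2.167×10¹¹ m.
Vis-viva: v² = μ(2/r − 1/a) = 1.327×10²⁰ × (3.656×10⁻¹¹ − 4.615×10⁻¹²) = 4.240×10⁹ m²/s².
v = 65110 m/s = 65.11 km/s.

v ≈ 65.1 km/s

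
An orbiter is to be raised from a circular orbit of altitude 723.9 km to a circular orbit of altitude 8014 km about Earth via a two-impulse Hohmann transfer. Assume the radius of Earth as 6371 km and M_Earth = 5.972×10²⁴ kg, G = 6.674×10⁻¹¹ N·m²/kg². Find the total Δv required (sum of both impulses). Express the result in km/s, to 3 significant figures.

μ = GM = 6.674×10⁻¹¹ × 5.972×10²⁴ = 3.986×10¹⁴ m³/s².
r₁ = 6371 + 723.9 = 7094.9 km = 7.0949×10⁶ m.
r₂ = 6371 + 8014 = 14385 km = 1.4385×10⁷ m.
Transfer ellipse a_t = (r₁ + r₂)/2 = 1.074×10⁷ m.
At r₁: circular v_c1 = √(μ/r₁) = 7495 m/s; transfer-perigee v_p = √[μ(2/r₁ − 1/a_t)] = 8674 m/s.
Δv₁ = v_p − v_c1 = 1179 m/s.
At r₂: circular v_c2 = √(μ/r₂) = 5264 m/s; transfer-apogee v_a = √[μ(2/r₂ − 1/a_t)] = 4278 m/s.
Δv₂ = v_c2 − v_a = 985.5 m/s.
Total Δv = Δv₁ + Δv₂ = 2165 m/s = 2.165 km/s.

Δv_total ≈ 2.16 km/s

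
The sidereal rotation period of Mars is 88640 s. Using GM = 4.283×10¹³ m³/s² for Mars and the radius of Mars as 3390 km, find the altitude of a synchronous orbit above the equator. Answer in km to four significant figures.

A synchronous orbit has period T, so by Kepler's third law a = (μT²/4π²)^(1/3).
μT²/4π² = 4.283×10¹³ × (8.864×10⁴)² / 39.48 = 8.524×10²¹ m³.
a = 2.043×10⁷ m = 20428 km.
Altitude h = a − R = 20428 − 3390 = 17038 km.

h_sync ≈ 17040 km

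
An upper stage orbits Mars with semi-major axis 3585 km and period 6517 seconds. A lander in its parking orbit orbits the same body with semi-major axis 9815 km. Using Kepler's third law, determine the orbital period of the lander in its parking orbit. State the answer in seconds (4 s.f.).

Kepler's third law: T² ∝ a³, so T₂ = T₁ (a₂/a₁)^(3/2).
a₂/a₁ = 2.738, (a₂/a₁)^(3/2) = 4.530.
T₂ = 6517 × 4.530 = 29520 seconds.

T₂ ≈ 29520 seconds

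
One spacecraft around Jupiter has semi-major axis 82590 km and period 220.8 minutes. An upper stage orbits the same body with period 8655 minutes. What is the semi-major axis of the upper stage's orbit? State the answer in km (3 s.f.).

Kepler's third law: a³ ∝ T², so a₂ = a₁ (T₂/T₁)^(2/3).
T₂/T₁ = 39.20, (T₂/T₁)^(2/3) = 11.54.
a₂ = 82590 × 11.54 = 9.530×10⁵ km.

a₂ ≈ 9.53×10⁵ km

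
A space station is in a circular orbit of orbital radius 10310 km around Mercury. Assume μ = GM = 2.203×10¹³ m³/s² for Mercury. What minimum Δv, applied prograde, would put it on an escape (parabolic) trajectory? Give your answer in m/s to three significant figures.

r = 10310 km = 1.031×10⁷ m.
Circular speed v_c = √(μ/r) = 1462 m/s.
Escape speed v_esc = √(2μ/r) = √2 × v_c = 2067 m/s.
Δv = v_esc − v_c = 605.5 m/s.

Δv ≈ 605 m/s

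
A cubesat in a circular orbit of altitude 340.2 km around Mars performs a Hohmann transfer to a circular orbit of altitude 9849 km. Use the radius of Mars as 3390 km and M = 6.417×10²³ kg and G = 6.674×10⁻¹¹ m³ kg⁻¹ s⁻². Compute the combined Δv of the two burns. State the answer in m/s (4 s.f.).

μ = GM = 6.674×10⁻¹¹ × 6.417×10²³ = 4.283×10¹³ m³/s².
r₁ = 3390 + 340.2 = 3730.2 km = 3.7302×10⁶ m.
r₂ = 3390 + 9849 = 13239 km = 1.3239×10⁷ m.
Transfer ellipse a_t = (r₁ + r₂)/2 = 8.485×10⁶ m.
At r₁: circular v_c1 = √(μ/r₁) = 3388 m/s; transfer-periapsis v_p = √[μ(2/r₁ − 1/a_t)] = 4233 m/s.
Δv₁ = v_p − v_c1 = 844.2 m/s.
At r₂: circular v_c2 = √(μ/r₂) = 1799 m/s; transfer-apoapsis v_a = √[μ(2/r₂ − 1/a_t)] = 1193 m/s.
Δv₂ = v_c2 − v_a = 606.0 m/s.
Total Δv = Δv₁ + Δv₂ = 1450 m/s.

Δv_total ≈ 1450 m/s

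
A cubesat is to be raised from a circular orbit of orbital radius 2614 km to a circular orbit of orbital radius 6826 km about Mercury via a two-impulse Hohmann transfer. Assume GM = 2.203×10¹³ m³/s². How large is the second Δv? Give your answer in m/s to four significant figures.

Δv ≈ 459.6 m/s

r₁ = 2614 km = 2.614×10⁶ m.
r₂ = 6826 km = 6.826×10⁶ m.
Transfer ellipse a_t = (r₁ + r₂)/2 = 4.720×10⁶ m.
At r₁: circular v_c1 = √(μ/r₁) = 2903 m/s; transfer-periherm v_p = √[μ(2/r₁ − 1/a_t)] = 3491 m/s.
At r₂: circular v_c2 = √(μ/r₂) = 1796 m/s; transfer-apoherm v_a = √[μ(2/r₂ − 1/a_t)] = 1337 m/s.
Δv₂ = v_c2 − v_a = 459.6 m/s.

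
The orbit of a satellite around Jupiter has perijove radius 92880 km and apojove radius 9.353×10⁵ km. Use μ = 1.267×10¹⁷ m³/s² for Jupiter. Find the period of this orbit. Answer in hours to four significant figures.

T ≈ 57.15 hours

Semi-major axis a = (r_p + r_a)/2 = (92880 + 9.3530×10⁵)/2 = 5.1409×10⁵ km = 5.141×10⁸ m.
By Kepler's third law T = 2π√(a³/μ) = 2π × 3.275×10⁴ = 2.058×10⁵ s.
= 57.15 hours.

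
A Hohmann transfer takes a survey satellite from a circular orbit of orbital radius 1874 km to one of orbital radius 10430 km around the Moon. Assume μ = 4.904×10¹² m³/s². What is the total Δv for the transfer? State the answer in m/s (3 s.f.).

Δv_total ≈ 796 m/s

r₁ = 1874 km = 1.874×10⁶ m.
r₂ = 10430 km = 1.043×10⁷ m.
Transfer ellipse a_t = (r₁ + r₂)/2 = 6.152×10⁶ m.
At r₁: circular v_c1 = √(μ/r₁) = 1618 m/s; transfer-perilune v_p = √[μ(2/r₁ − 1/a_t)] = 2106 m/s.
Δv₁ = v_p − v_c1 = 488.6 m/s.
At r₂: circular v_c2 = √(μ/r₂) = 685.7 m/s; transfer-apolune v_a = √[μ(2/r₂ − 1/a_t)] = 378.5 m/s.
Δv₂ = v_c2 − v_a = 307.2 m/s.
Total Δv = Δv₁ + Δv₂ = 795.9 m/s.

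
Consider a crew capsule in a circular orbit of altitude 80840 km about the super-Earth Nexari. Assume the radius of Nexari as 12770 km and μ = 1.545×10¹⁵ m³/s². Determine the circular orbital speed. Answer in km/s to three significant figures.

r = 12770 + 80840 = 93610 km = 9.3610×10⁷ m.
For a circular orbit v = √(μ/r) = √(1.545×10¹⁵ / 9.361×10⁷) = √(1.650×10⁷) = 4063 m/s.
That is 4.063 km/s.

v ≈ 4.06 km/s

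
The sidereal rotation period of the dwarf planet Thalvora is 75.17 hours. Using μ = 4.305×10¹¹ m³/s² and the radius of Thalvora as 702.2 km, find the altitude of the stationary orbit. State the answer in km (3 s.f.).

h_sync ≈ 8580 km

T = 75.17 hours = 2.706×10⁵ s.
A synchronous orbit has period T, so by Kepler's third law a = (μT²/4π²)^(1/3).
μT²/4π² = 4.305×10¹¹ × (2.706×10⁵)² / 39.48 = 7.986×10²⁰ m³.
a = 9.278×10⁶ m = 9277.6 km.
Altitude h = a − R = 9277.6 − 702.2 = 8575.4 km.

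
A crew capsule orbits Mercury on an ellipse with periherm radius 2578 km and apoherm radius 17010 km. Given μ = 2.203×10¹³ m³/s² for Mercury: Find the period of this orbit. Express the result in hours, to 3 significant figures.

T ≈ 11.4 hours

Semi-major axis a = (r_p + r_a)/2 = (2578.0 + 17010)/2 = 9794.0 km = 9.794×10⁶ m.
By Kepler's third law T = 2π√(a³/μ) = 2π × 6.530×10³ = 4.103×10⁴ s.
= 11.40 hours.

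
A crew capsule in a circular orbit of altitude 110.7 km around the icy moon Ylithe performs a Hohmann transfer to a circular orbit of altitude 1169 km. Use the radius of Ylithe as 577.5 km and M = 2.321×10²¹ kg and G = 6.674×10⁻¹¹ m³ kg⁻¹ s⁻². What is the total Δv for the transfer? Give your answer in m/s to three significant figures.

Δv_total ≈ 168 m/s

μ = GM = 6.674×10⁻¹¹ × 2.321×10²¹ = 1.549×10¹¹ m³/s².
r₁ = 577.5 + 110.7 = 688.20 km = 6.8820×10⁵ m.
r₂ = 577.5 + 1169 = 1746.5 km = 1.7465×10⁶ m.
Transfer ellipse a_t = (r₁ + r₂)/2 = 1.217×10⁶ m.
At r₁: circular v_c1 = √(μ/r₁) = 474.4 m/s; transfer-periapsis v_p = √[μ(2/r₁ − 1/a_t)] = 568.3 m/s.
Δv₁ = v_p − v_c1 = 93.83 m/s.
At r₂: circular v_c2 = √(μ/r₂) = 297.8 m/s; transfer-apoapsis v_a = √[μ(2/r₂ − 1/a_t)] = 223.9 m/s.
Δv₂ = v_c2 − v_a = 73.89 m/s.
Total Δv = Δv₁ + Δv₂ = 167.7 m/s.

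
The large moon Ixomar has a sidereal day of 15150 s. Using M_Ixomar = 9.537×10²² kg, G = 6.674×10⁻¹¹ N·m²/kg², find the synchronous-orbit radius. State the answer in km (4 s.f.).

r_sync ≈ 3332 km

μ = GM = 6.674×10⁻¹¹ × 9.537×10²² = 6.365×10¹² m³/s².
A synchronous orbit has period T, so by Kepler's third law a = (μT²/4π²)^(1/3).
μT²/4π² = 6.365×10¹² × (1.515×10⁴)² / 39.48 = 3.701×10¹⁹ m³.
a = 3.332×10⁶ m = 3332.4 km.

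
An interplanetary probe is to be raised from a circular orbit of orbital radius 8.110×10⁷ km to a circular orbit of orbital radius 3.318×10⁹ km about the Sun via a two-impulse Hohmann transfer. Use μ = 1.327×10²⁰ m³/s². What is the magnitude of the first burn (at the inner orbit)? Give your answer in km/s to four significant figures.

r₁ = 8.110×10⁷ km = 8.110×10¹⁰ m.
r₂ = 3.318×10⁹ km = 3.318×10¹² m.
Transfer ellipse a_t = (r₁ + r₂)/2 = 1.700×10¹² m.
At r₁: circular v_c1 = √(μ/r₁) = 40450 m/s; transfer-perihelion v_p = √[μ(2/r₁ − 1/a_t)] = 56520 m/s.
Δv₁ = v_p − v_c1 = 16070 m/s.
= 16.07 km/s.

Δv ≈ 16.07 km/s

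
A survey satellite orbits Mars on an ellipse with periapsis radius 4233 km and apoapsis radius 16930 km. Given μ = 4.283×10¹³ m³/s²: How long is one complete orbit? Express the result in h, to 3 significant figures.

Semi-major axis a = (r_p + r_a)/2 = (4233.0 + 16930)/2 = 10582 km = 1.058×10⁷ m.
By Kepler's third law T = 2π√(a³/μ) = 2π × 5.260×10³ = 3.305×10⁴ s.
= 9.180 h.

T ≈ 9.18 h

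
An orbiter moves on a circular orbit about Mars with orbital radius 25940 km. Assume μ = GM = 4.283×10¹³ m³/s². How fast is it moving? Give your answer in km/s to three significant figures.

r = 25940 km = 2.594×10⁷ m.
For a circular orbit v = √(μ/r) = √(4.283×10¹³ / 2.594×10⁷) = √(1.651×10⁶) = 1285 m/s.
That is 1.285 km/s.

v ≈ 1.28 km/s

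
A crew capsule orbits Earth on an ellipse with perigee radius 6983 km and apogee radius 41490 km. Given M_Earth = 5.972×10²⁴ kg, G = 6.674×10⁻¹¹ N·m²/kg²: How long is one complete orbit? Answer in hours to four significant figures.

μ = GM = 6.674×10⁻¹¹ × 5.972×10²⁴ = 3.986×10¹⁴ m³/s².
Semi-major axis a = (r_p + r_a)/2 = (6983.0 + 41490)/2 = 24236 km = 2.424×10⁷ m.
By Kepler's third law T = 2π√(a³/μ) = 2π × 5.977×10³ = 3.755×10⁴ s.
= 10.43 hours.

T ≈ 10.43 hours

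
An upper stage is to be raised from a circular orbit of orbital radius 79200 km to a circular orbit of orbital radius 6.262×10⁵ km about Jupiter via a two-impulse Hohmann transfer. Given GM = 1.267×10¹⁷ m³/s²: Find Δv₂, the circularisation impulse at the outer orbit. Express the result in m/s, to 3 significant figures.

r₁ = 79200 km = 7.920×10⁷ m.
r₂ = 6.262×10⁵ km = 6.262×10⁸ m.
Transfer ellipse a_t = (r₁ + r₂)/2 = 3.527×10⁸ m.
At r₁: circular v_c1 = √(μ/r₁) = 40000 m/s; transfer-perijove v_p = √[μ(2/r₁ − 1/a_t)] = 53290 m/s.
At r₂: circular v_c2 = √(μ/r₂) = 14220 m/s; transfer-apojove v_a = √[μ(2/r₂ − 1/a_t)] = 6740 m/s.
Δv₂ = v_c2 − v_a = 7484 m/s.

Δv ≈ 7480 m/s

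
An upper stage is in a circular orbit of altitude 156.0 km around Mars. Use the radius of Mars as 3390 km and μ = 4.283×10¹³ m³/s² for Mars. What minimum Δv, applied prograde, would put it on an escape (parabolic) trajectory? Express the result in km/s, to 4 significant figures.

r = 3390 + 156.0 = 3546.0 km = 3.5460×10⁶ m.
Circular speed v_c = √(μ/r) = 3475 m/s.
Escape speed v_esc = √(2μ/r) = √2 × v_c = 4915 m/s.
Δv = v_esc − v_c = 1440 m/s = 1.440 km/s.

Δv ≈ 1.440 km/s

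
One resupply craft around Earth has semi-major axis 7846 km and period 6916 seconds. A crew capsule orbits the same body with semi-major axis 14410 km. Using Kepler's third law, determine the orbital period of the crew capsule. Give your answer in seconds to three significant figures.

Kepler's third law: T² ∝ a³, so T₂ = T₁ (a₂/a₁)^(3/2).
a₂/a₁ = 1.837, (a₂/a₁)^(3/2) = 2.489.
T₂ = 6916 × 2.489 = 17210 seconds.

T₂ ≈ 17200 seconds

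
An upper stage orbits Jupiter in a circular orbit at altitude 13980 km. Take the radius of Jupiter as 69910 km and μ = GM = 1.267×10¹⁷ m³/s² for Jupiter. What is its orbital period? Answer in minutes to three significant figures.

T ≈ 226 minutes

r = 69910 + 13980 = 83890 km = 8.3890×10⁷ m.
Kepler's third law: T = 2π√(r³/μ) = 2π√((8.389×10⁷)³ / 1.267×10¹⁷).
r³/μ = 4.660×10⁶ s², so T = 2π × 2.159×10³ = 1.356×10⁴ s.
Converting: 1.356×10⁴ s ÷ 60.00 = 226.1 minutes.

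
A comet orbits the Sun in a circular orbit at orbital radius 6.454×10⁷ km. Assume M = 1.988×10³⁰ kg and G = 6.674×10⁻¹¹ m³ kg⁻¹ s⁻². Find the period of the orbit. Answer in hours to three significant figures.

T ≈ 2480 hours

μ = GM = 6.674×10⁻¹¹ × 1.988×10³⁰ = 1.327×10²⁰ m³/s².
r = 6.454×10⁷ km = 6.454×10¹⁰ m.
Kepler's third law: T = 2π√(r³/μ) = 2π√((6.454×10¹⁰)³ / 1.327×10²⁰).
r³/μ = 2.026×10¹² s², so T = 2π × 1.423×10⁶ = 8.944×10⁶ s.
Converting: 8.944×10⁶ s ÷ 3600 = 2484 hours.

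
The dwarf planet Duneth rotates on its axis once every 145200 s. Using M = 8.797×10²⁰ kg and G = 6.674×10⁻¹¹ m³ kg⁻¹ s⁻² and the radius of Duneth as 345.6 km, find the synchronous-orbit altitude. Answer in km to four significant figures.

μ = GM = 6.674×10⁻¹¹ × 8.797×10²⁰ = 5.871×10¹⁰ m³/s².
A synchronous orbit has period T, so by Kepler's third law a = (μT²/4π²)^(1/3).
μT²/4π² = 5.871×10¹⁰ × (1.452×10⁵)² / 39.48 = 3.135×10¹⁹ m³.
a = 3.153×10⁶ m = 3153.3 km.
Altitude h = a − R = 3153.3 − 345.6 = 2807.7 km.

h_sync ≈ 2808 km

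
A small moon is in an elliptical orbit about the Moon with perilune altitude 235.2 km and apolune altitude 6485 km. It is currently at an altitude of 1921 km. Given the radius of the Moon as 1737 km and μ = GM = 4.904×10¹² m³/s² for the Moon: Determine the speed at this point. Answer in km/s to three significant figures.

v ≈ 1.31 km/s

r_p = 1737 + 235.2 = 1972.2 km = 1.9722×10⁶ m.
r_a = 1737 + 6485 = 8222.0 km = 8.2220×10⁶ m.
r = 1737 + 1921 = 3658.0 km = 3.658×10⁶ m.
Semi-major axis a = (r_p + r_a)/2 = 5097.1 km = 5.097×10⁶ m.
Vis-viva: v² = μ(2/r − 1/a) = 4.904×10¹² × (5.467×10⁻⁷ − 1.962×10⁻⁷) = 1.719×10⁶ m²/s².
v = 1311 m/s = 1.311 km/s.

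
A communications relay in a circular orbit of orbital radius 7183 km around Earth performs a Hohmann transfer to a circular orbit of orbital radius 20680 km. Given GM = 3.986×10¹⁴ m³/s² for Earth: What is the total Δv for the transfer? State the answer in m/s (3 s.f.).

Δv_total ≈ 2860 m/s

r₁ = 7183 km = 7.183×10⁶ m.
r₂ = 20680 km = 2.068×10⁷ m.
Transfer ellipse a_t = (r₁ + r₂)/2 = 1.393×10⁷ m.
At r₁: circular v_c1 = √(μ/r₁) = 7449 m/s; transfer-perigee v_p = √[μ(2/r₁ − 1/a_t)] = 9076 m/s.
Δv₁ = v_p − v_c1 = 1627 m/s.
At r₂: circular v_c2 = √(μ/r₂) = 4390 m/s; transfer-apogee v_a = √[μ(2/r₂ − 1/a_t)] = 3152 m/s.
Δv₂ = v_c2 − v_a = 1238 m/s.
Total Δv = Δv₁ + Δv₂ = 2864 m/s.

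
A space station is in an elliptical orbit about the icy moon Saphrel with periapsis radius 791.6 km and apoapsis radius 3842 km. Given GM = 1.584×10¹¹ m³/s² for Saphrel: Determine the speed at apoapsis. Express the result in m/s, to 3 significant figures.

v ≈ 119 m/s

Semi-major axis a = (r_p + r_a)/2 = 2316.8 km = 2.317×10⁶ m.
Vis-viva: v² = μ(2/r − 1/a) = 1.584×10¹¹ × (5.206×10⁻⁷ − 4.316×10⁻⁷) = 1.409×10⁴ m²/s².
v = 118.7 m/s.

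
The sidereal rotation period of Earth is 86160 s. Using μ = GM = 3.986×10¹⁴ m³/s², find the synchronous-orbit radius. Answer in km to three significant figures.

r_sync ≈ 42200 km

A synchronous orbit has period T, so by Kepler's third law a = (μT²/4π²)^(1/3).
μT²/4π² = 3.986×10¹⁴ × (8.616×10⁴)² / 39.48 = 7.495×10²² m³.
a = 4.216×10⁷ m = 42163 km.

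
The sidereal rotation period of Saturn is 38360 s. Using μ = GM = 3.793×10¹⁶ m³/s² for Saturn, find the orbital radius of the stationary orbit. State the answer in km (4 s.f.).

r_sync ≈ 1.122×10⁵ km

A synchronous orbit has period T, so by Kepler's third law a = (μT²/4π²)^(1/3).
μT²/4π² = 3.793×10¹⁶ × (3.836×10⁴)² / 39.48 = 1.414×10²⁴ m³.
a = 1.122×10⁸ m = 1.1223×10⁵ km.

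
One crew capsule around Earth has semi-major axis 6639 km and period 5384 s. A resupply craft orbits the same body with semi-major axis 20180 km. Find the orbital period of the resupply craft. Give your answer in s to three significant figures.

Kepler's third law: T² ∝ a³, so T₂ = T₁ (a₂/a₁)^(3/2).
a₂/a₁ = 3.040, (a₂/a₁)^(3/2) = 5.299.
T₂ = 5384 × 5.299 = 28530 s.

T₂ ≈ 28500 s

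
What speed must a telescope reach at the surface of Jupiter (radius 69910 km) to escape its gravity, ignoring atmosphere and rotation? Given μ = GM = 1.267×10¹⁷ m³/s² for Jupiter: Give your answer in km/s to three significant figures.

r = R = 6.991×10⁷ m.
Escape speed v_esc = √(2μ/r) = √(2 × 1.267×10¹⁷ / 6.991×10⁷) = √(3.625×10⁹) = 60210 m/s.
= 60.21 km/s.

v_esc ≈ 60.2 km/s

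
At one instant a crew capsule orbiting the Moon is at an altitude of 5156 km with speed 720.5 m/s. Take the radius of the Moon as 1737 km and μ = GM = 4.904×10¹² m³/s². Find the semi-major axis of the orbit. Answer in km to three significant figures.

r = 1737 + 5156 = 6893.0 km = 6.893×10⁶ m.
Specific orbital energy ε = v²/2 − μ/r = (720.5)²/2 − 4.904×10¹²/6.893×10⁶ = -4.519×10⁵ J/kg.
Since ε = −μ/(2a), a = −μ/(2ε) = 5.426×10⁶ m = 5426.1 km.

a ≈ 5430 km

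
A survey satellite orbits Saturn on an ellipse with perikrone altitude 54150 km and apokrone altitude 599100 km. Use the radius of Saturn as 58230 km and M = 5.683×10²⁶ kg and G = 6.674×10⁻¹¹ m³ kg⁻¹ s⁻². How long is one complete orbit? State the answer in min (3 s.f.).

μ = GM = 6.674×10⁻¹¹ × 5.683×10²⁶ = 3.793×10¹⁶ m³/s².
r_p = 58230 + 54150 = 112380 km = 1.1238×10⁸ m.
r_a = 58230 + 599100 = 657330 km = 6.5733×10⁸ m.
Semi-major axis a = (r_p + r_a)/2 = (1.1238×10⁵ + 6.5733×10⁵)/2 = 3.8486×10⁵ km = 3.849×10⁸ m.
By Kepler's third law T = 2π√(a³/μ) = 2π × 3.877×10⁴ = 2.436×10⁵ s.
= 4060 min.

T ≈ 4060 min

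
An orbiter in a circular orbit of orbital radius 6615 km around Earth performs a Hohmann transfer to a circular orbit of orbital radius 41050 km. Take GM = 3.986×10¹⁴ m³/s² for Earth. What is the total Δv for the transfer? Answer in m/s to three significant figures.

r₁ = 6615 km = 6.615×10⁶ m.
r₂ = 41050 km = 4.105×10⁷ m.
Transfer ellipse a_t = (r₁ + r₂)/2 = 2.383×10⁷ m.
At r₁: circular v_c1 = √(μ/r₁) = 7763 m/s; transfer-perigee v_p = √[μ(2/r₁ − 1/a_t)] = 10190 m/s.
Δv₁ = v_p − v_c1 = 2425 m/s.
At r₂: circular v_c2 = √(μ/r₂) = 3116 m/s; transfer-apogee v_a = √[μ(2/r₂ − 1/a_t)] = 1642 m/s.
Δv₂ = v_c2 − v_a = 1474 m/s.
Total Δv = Δv₁ + Δv₂ = 3900 m/s.

Δv_total ≈ 3900 m/s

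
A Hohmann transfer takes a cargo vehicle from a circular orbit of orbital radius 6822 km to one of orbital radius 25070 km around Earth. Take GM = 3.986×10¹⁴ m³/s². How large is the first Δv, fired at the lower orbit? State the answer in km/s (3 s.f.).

Δv ≈ 1.94 km/s

r₁ = 6822 km = 6.822×10⁶ m.
r₂ = 25070 km = 2.507×10⁷ m.
Transfer ellipse a_t = (r₁ + r₂)/2 = 1.595×10⁷ m.
At r₁: circular v_c1 = √(μ/r₁) = 7644 m/s; transfer-perigee v_p = √[μ(2/r₁ − 1/a_t)] = 9584 m/s.
Δv₁ = v_p − v_c1 = 1941 m/s.
= 1.941 km/s.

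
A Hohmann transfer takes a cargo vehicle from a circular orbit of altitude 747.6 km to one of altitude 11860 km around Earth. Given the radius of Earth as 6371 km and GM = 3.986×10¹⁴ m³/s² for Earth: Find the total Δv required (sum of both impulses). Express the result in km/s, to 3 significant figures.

Δv_total ≈ 2.66 km/s

r₁ = 6371 + 747.6 = 7118.6 km = 7.1186×10⁶ m.
r₂ = 6371 + 11860 = 18231 km = 1.8231×10⁷ m.
Transfer ellipse a_t = (r₁ + r₂)/2 = 1.267×10⁷ m.
At r₁: circular v_c1 = √(μ/r₁) = 7483 m/s; transfer-perigee v_p = √[μ(2/r₁ − 1/a_t)] = 8974 m/s.
Δv₁ = v_p − v_c1 = 1491 m/s.
At r₂: circular v_c2 = √(μ/r₂) = 4676 m/s; transfer-apogee v_a = √[μ(2/r₂ − 1/a_t)] = 3504 m/s.
Δv₂ = v_c2 − v_a = 1172 m/s.
Total Δv = Δv₁ + Δv₂ = 2663 m/s = 2.663 km/s.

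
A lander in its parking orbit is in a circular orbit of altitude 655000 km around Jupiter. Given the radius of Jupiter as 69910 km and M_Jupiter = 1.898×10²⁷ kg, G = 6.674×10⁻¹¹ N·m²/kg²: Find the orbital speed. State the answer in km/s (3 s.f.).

v ≈ 13.2 km/s

μ = GM = 6.674×10⁻¹¹ × 1.898×10²⁷ = 1.267×10¹⁷ m³/s².
r = 69910 + 655000 = 724910 km = 7.2491×10⁸ m.
For a circular orbit v = √(μ/r) = √(1.267×10¹⁷ / 7.249×10⁸) = √(1.747×10⁸) = 13220 m/s.
That is 13.22 km/s.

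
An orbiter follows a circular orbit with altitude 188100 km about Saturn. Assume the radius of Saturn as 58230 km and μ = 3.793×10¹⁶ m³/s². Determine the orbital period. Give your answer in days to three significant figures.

T ≈ 1.44 days

r = 58230 + 188100 = 246330 km = 2.4633×10⁸ m.
Kepler's third law: T = 2π√(r³/μ) = 2π√((2.463×10⁸)³ / 3.793×10¹⁶).
r³/μ = 3.941×10⁸ s², so T = 2π × 1.985×10⁴ = 1.247×10⁵ s.
Converting: 1.247×10⁵ s ÷ 86400 = 1.444 days.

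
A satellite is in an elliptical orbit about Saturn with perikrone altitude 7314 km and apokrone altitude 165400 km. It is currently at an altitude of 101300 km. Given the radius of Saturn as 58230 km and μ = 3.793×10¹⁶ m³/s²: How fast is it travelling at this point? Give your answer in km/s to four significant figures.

r_p = 58230 + 7314 = 65544 km = 6.5544×10⁷ m.
r_a = 58230 + 165400 = 223630 km = 2.2363×10⁸ m.
r = 58230 + 101300 = 1.5953×10⁵ km = 1.595×10⁸ m.
Semi-major axis a = (r_p + r_a)/2 = 1.4459×10⁵ km = 1.446×10⁸ m.
Vis-viva: v² = μ(2/r − 1/a) = 3.793×10¹⁶ × (1.254×10⁻⁸ − 6.916×10⁻⁹) = 2.132×10⁸ m²/s².
v = 14600 m/s = 14.60 km/s.

v ≈ 14.60 km/s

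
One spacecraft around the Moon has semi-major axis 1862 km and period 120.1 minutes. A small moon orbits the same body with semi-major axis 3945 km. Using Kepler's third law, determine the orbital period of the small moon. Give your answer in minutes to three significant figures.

Kepler's third law: T² ∝ a³, so T₂ = T₁ (a₂/a₁)^(3/2).
a₂/a₁ = 2.119, (a₂/a₁)^(3/2) = 3.084.
T₂ = 120.1 × 3.084 = 370.4 minutes.

T₂ ≈ 370 minutes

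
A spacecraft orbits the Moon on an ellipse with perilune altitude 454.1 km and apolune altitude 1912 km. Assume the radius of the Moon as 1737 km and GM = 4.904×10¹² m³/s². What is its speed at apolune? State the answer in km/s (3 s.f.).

r_p = 1737 + 454.1 = 2191.1 km = 2.1911×10⁶ m.
r_a = 1737 + 1912 = 3649.0 km = 3.6490×10⁶ m.
Semi-major axis a = (r_p + r_a)/2 = 2920.1 km = 2.920×10⁶ m.
Vis-viva: v² = μ(2/r − 1/a) = 4.904×10¹² × (5.481×10⁻⁷ − 3.425×10⁻⁷) = 1.008×10⁶ m²/s².
v = 1004 m/s = 1.004 km/s.

v ≈ 1.00 km/s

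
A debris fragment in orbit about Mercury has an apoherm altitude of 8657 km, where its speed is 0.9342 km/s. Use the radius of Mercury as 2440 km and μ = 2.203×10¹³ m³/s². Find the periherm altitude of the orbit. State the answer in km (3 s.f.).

periherm altitude ≈ 686 km

r_a = 2440 + 8657 = 11097 km = 1.110×10⁷ m.
Specific energy ε = v²/2 − μ/r = -1.549×10⁶ J/kg, so a = −μ/(2ε) = 7.112×10⁶ m.
The apsides satisfy r_p + r_a = 2a, so the periherm radius is 2a − r_a = 3.126×10⁶ m = 3126.4 km.
Periherm altitude = 3126.4 − 2440 = 686.40 km.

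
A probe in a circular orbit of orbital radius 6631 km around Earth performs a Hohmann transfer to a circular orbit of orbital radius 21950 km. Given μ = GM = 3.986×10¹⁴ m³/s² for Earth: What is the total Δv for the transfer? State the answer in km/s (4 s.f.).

Δv_total ≈ 3.214 km/s

r₁ = 6631 km = 6.631×10⁶ m.
r₂ = 21950 km = 2.195×10⁷ m.
Transfer ellipse a_t = (r₁ + r₂)/2 = 1.429×10⁷ m.
At r₁: circular v_c1 = √(μ/r₁) = 7753 m/s; transfer-perigee v_p = √[μ(2/r₁ − 1/a_t)] = 9609 m/s.
Δv₁ = v_p − v_c1 = 1856 m/s.
At r₂: circular v_c2 = √(μ/r₂) = 4261 m/s; transfer-apogee v_a = √[μ(2/r₂ − 1/a_t)] = 2903 m/s.
Δv₂ = v_c2 − v_a = 1359 m/s.
Total Δv = Δv₁ + Δv₂ = 3214 m/s = 3.214 km/s.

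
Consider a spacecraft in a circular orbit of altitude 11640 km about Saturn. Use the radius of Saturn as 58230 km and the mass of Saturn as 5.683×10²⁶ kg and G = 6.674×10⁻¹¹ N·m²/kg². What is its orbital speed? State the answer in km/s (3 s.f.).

μ = GM = 6.674×10⁻¹¹ × 5.683×10²⁶ = 3.793×10¹⁶ m³/s².
r = 58230 + 11640 = 69870 km = 6.9870×10⁷ m.
For a circular orbit v = √(μ/r) = √(3.793×10¹⁶ / 6.987×10⁷) = √(5.428×10⁸) = 23300 m/s.
That is 23.30 km/s.

v ≈ 23.3 km/s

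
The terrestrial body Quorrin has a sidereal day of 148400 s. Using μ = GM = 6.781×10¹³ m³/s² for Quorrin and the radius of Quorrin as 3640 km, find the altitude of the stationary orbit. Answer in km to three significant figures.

h_sync ≈ 29900 km

A synchronous orbit has period T, so by Kepler's third law a = (μT²/4π²)^(1/3).
μT²/4π² = 6.781×10¹³ × (1.484×10⁵)² / 39.48 = 3.783×10²² m³.
a = 3.357×10⁷ m = 33569 km.
Altitude h = a − R = 33569 − 3640 = 29929 km.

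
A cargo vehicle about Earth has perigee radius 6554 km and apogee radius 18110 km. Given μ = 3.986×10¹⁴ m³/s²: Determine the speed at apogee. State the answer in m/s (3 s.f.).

Semi-major axis a = (r_p + r_a)/2 = 12332 km = 1.233×10⁷ m.
Vis-viva: v² = μ(2/r − 1/a) = 3.986×10¹⁴ × (1.104×10⁻⁷ − 8.109×10⁻⁸) = 1.170×10⁷ m²/s².
v = 3420 m/s.

v ≈ 3420 m/s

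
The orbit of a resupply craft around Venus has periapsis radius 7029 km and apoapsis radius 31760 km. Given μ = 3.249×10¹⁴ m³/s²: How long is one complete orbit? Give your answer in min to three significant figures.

Semi-major axis a = (r_p + r_a)/2 = (7029.0 + 31760)/2 = 19394 km = 1.939×10⁷ m.
By Kepler's third law T = 2π√(a³/μ) = 2π × 4.739×10³ = 2.977×10⁴ s.
= 496.2 min.

T ≈ 496 min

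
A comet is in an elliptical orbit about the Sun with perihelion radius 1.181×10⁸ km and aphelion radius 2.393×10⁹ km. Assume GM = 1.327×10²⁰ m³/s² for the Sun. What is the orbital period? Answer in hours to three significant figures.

Semi-major axis a = (r_p + r_a)/2 = (1.1810×10⁸ + 2.3930×10⁹)/2 = 1.2556×10⁹ km = 1.256×10¹² m.
By Kepler's third law T = 2π√(a³/μ) = 2π × 1.221×10⁸ = 7.674×10⁸ s.
= 2.132×10⁵ hours.

T ≈ 213000 hours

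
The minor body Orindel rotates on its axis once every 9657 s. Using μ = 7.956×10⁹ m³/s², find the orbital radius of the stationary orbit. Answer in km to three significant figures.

A synchronous orbit has period T, so by Kepler's third law a = (μT²/4π²)^(1/3).
μT²/4π² = 7.956×10⁹ × (9.657×10³)² / 39.48 = 1.879×10¹⁶ m³.
a = 2.659×10⁵ m = 265.87 km.

r_sync ≈ 266 km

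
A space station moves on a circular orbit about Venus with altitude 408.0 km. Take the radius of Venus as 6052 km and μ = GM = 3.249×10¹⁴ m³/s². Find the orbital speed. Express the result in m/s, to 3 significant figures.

r = 6052 + 408.0 = 6460.0 km = 6.4600×10⁶ m.
For a circular orbit v = √(μ/r) = √(3.249×10¹⁴ / 6.460×10⁶) = √(5.029×10⁷) = 7092 m/s.

v ≈ 7090 m/s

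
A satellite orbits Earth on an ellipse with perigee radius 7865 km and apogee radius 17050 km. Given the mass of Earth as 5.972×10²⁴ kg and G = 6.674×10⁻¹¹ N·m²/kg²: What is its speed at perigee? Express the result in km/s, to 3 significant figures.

v ≈ 8.33 km/s

μ = GM = 6.674×10⁻¹¹ × 5.972×10²⁴ = 3.986×10¹⁴ m³/s².
Semi-major axis a = (r_p + r_a)/2 = 12458 km = 1.246×10⁷ m.
Vis-viva: v² = μ(2/r − 1/a) = 3.986×10¹⁴ × (2.543×10⁻⁷ − 8.027×10⁻⁸) = 6.936×10⁷ m²/s².
v = 8328 m/s = 8.328 km/s.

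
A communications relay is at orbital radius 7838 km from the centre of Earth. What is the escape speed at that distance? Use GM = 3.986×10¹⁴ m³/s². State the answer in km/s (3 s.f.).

v_esc ≈ 10.1 km/s

r = 7838 km = 7.838×10⁶ m.
Escape speed v_esc = √(2μ/r) = √(2 × 3.986×10¹⁴ / 7.838×10⁶) = √(1.017×10⁸) = 10090 m/s.
= 10.09 km/s.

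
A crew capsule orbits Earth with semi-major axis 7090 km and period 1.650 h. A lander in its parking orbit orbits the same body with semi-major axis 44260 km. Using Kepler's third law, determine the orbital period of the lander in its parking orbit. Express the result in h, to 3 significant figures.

Kepler's third law: T² ∝ a³, so T₂ = T₁ (a₂/a₁)^(3/2).
a₂/a₁ = 6.243, (a₂/a₁)^(3/2) = 15.60.
T₂ = 1.650 × 15.60 = 25.74 h.

T₂ ≈ 25.7 h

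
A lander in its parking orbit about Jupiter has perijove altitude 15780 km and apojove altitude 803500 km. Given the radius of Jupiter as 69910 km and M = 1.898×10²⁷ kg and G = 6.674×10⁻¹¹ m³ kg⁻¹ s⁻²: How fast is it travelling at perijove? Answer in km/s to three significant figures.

v ≈ 51.9 km/s

μ = GM = 6.674×10⁻¹¹ × 1.898×10²⁷ = 1.267×10¹⁷ m³/s².
r_p = 69910 + 15780 = 85690 km = 8.5690×10⁷ m.
r_a = 69910 + 803500 = 873410 km = 8.7341×10⁸ m.
Semi-major axis a = (r_p + r_a)/2 = 4.7955×10⁵ km = 4.796×10⁸ m.
Vis-viva: v² = μ(2/r − 1/a) = 1.267×10¹⁷ × (2.334×10⁻⁸ − 2.085×10⁻⁹) = 2.692×10⁹ m²/s².
v = 51890 m/s = 51.89 km/s.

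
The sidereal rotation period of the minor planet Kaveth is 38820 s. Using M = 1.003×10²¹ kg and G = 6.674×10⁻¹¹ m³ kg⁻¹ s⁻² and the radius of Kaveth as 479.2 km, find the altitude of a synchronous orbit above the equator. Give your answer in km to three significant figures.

μ = GM = 6.674×10⁻¹¹ × 1.003×10²¹ = 6.694×10¹⁰ m³/s².
A synchronous orbit has period T, so by Kepler's third law a = (μT²/4π²)^(1/3).
μT²/4π² = 6.694×10¹⁰ × (3.882×10⁴)² / 39.48 = 2.555×10¹⁸ m³.
a = 1.367×10⁶ m = 1367.1 km.
Altitude h = a − R = 1367.1 − 479.2 = 887.94 km.

h_sync ≈ 888 km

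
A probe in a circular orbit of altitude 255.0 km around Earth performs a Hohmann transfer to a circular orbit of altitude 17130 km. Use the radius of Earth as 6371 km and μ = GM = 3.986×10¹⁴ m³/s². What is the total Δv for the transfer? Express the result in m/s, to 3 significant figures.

Δv_total ≈ 3320 m/s

r₁ = 6371 + 255.0 = 6626.0 km = 6.6260×10⁶ m.
r₂ = 6371 + 17130 = 23501 km = 2.3501×10⁷ m.
Transfer ellipse a_t = (r₁ + r₂)/2 = 1.506×10⁷ m.
At r₁: circular v_c1 = √(μ/r₁) = 7756 m/s; transfer-perigee v_p = √[μ(2/r₁ − 1/a_t)] = 9688 m/s.
Δv₁ = v_p − v_c1 = 1932 m/s.
At r₂: circular v_c2 = √(μ/r₂) = 4118 m/s; transfer-apogee v_a = √[μ(2/r₂ − 1/a_t)] = 2731 m/s.
Δv₂ = v_c2 − v_a = 1387 m/s.
Total Δv = Δv₁ + Δv₂ = 3319 m/s.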